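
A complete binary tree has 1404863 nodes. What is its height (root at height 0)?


In a complete binary tree, level k holds nodes 2^k .. 2^(k+1)-1 (1-indexed).
Height = floor(log2(n)) = floor(log2(1404863)) = 20
Check: 2^20 = 1048576 <= 1404863 < 2097152 = 2^21


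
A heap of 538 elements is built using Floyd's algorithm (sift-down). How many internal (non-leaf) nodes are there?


Leaf nodes occupy roughly half the array.
Sift-down is called for each internal node, starting from the last one.
Internal nodes = floor(n/2) = floor(538/2) = 269


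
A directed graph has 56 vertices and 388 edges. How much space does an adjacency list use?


Adjacency list: one list head per vertex + one entry per edge
Vertex heads: 56
Edge entries: 388
Total = 56 + 388 = 444


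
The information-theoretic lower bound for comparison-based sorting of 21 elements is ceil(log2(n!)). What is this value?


A binary decision tree of height h has at most 2^h leaves and needs at least n! of them, so h >= ceil(log2(n!)).
Compute 21! as a running product:
  x2 = 2, x3 = 6, x4 = 24, x5 = 120
  x6 = 720, x7 = 5040, x8 = 40320, x9 = 362880
  x10 = 3628800, x11 = 39916800, x12 = 479001600, x13 = 6227020800
  x14 = 87178291200, x15 = 1307674368000, x16 = 20922789888000, x17 = 355687428096000
  x18 = 6402373705728000, x19 = 121645100408832000, x20 = 2432902008176640000, x21 = 51090942171709440000
21! = 51090942171709440000
Bracket between powers of 2:
  2^65 = 36893488147419103232 < 51090942171709440000 <= 73786976294838206464 = 2^66
So ceil(log2(21!)) = 66


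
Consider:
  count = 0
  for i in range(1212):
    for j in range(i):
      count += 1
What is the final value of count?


For each i, the inner loop runs i times:
  i=0: inner runs 0 times
  i=1: inner runs 1 time
  i=2: inner runs 2 times
  i=3: inner runs 3 times
  i=4: inner runs 4 times
  i=5: inner runs 5 times
  i=6: inner runs 6 times
  i=7: inner runs 7 times
  ...
Total = 0 + 1 + 2 + ... + 1211 = 1212*(1212-1)/2 = 733866


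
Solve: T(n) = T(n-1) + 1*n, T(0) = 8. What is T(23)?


Expanding the recurrence:
T(23) = T(22) + 1*23
       = T(21) + 1*22 + 1*23
       ...
       = T(0) + 1*(1 + 2 + ... + 23)
       = 8 + 1 * 23*24/2
       = 8 + 1 * 276
       = 8 + 276 = 284


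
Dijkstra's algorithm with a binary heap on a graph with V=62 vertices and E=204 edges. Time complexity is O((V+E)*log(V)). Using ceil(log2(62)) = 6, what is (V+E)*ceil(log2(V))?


Dijkstra with a binary heap: each vertex is extracted once, each edge may relax once.
Each heap operation costs O(log V).
V + E = 62 + 204 = 266
ceil(log2(62)) = 6 (since 2^5 = 32 < 62 <= 64 = 2^6)
Total heap work = (V+E) * ceil(log2(V)) = 266 * 6 = 1596


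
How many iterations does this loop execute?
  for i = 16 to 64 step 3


The loop variable i takes values starting at 16 and increments by 3 each iteration.
Sequence: i = 16, 19, 22, 25, 28, 31, 34, 37, 40, ...
The upper bound 64 is inclusive, so the count is floor((last - first) / step) + 1:
floor((64 - 16) / 3) + 1 = floor(48/3) + 1 = 16 + 1 = 17


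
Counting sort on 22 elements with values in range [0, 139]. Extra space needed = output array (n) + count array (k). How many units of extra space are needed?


Output array size: 22 (to store sorted result)
Count array size: 140 (one slot per possible value, range 0 to 139)
Total extra space = 22 + 140 = 162


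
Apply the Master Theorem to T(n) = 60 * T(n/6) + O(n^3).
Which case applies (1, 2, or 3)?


The Master Theorem: T(n) = a*T(n/b) + O(n^c)
  a = 60, b = 6, c = 3
log_b(a) = log_6(60) ~ 2.285
Compare b^c with a: 6^3 = 216 > 60, so c > log_b(a).
Since c > log_b(a), Case 3 applies.
T(n) = O(n^3)
Master Theorem case = 3


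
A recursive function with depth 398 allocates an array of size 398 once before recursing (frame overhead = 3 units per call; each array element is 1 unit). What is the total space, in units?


Array allocation: 398 units (allocated once)
Stack frames: 398 deep * 3 per frame = 1194 units
Total = 398 + 1194 = 1592


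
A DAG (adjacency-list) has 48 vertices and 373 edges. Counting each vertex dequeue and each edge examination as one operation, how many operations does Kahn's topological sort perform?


V = 48 (vertex processing)
E = 373 (edge processing)
V + E = 48 + 373 = 421


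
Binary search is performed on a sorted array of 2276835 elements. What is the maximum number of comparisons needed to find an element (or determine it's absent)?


Binary search halves the search space each comparison:
  Step 1: search space = 2276835 -> 1138417
  Step 2: search space = 1138417 -> 569208
  Step 3: search space = 569208 -> 284604
  Step 4: search space = 284604 -> 142302
  Step 5: search space = 142302 -> 71151
  Step 6: search space = 71151 -> 35575
  Step 7: search space = 35575 -> 17787
  Step 8: search space = 17787 -> 8893
  Step 9: search space = 8893 -> 4446
  Step 10: search space = 4446 -> 2223
  Step 11: search space = 2223 -> 1111
  Step 12: search space = 1111 -> 555
  Step 13: search space = 555 -> 277
  Step 14: search space = 277 -> 138
  Step 15: search space = 138 -> 69
  Step 16: search space = 69 -> 34
  Step 17: search space = 34 -> 17
  Step 18: search space = 17 -> 8
  Step 19: search space = 8 -> 4
  Step 20: search space = 4 -> 2
  Step 21: search space = 2 -> 1
  Step 22: search space = 1 (final check)
Maximum comparisons = floor(log2(2276835)) + 1 = 21 + 1 = 22


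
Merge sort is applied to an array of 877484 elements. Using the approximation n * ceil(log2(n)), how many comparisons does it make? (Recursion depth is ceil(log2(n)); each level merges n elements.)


Merge sort divides the array into halves recursively.
Number of levels = ceil(log2(877484)) = 20
At each level, approximately n = 877484 comparisons are needed for merging.
Total comparisons ~ n * ceil(log2(n)) = 877484 * 20 = 17549680


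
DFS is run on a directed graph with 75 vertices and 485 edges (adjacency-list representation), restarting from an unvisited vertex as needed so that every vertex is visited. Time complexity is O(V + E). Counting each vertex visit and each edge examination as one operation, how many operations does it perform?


A full DFS traversal processes each vertex exactly once (push/pop on stack).
Each directed edge is examined once.
V = 75, E = 485
V + E = 560


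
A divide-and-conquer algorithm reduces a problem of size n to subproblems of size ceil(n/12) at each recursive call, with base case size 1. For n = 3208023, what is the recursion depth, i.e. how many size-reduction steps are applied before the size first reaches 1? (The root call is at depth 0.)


Each step divides the size by 12 (rounding up); after k steps the size is ceil(n/12^k), which equals 1 exactly when 12^k >= n.
So the depth is the smallest k with 12^k >= 3208023, i.e. ceil(log_12(3208023)).
12^6 = 2985984 < 3208023 <= 35831808 = 12^7
Recursion depth = 7


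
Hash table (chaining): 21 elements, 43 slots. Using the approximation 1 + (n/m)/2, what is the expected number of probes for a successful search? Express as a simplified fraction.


Computing expected probes:
alpha = 21/43
= 1 + alpha/2
= 1 + 21/(2*43)
= (2*43 + 21) / (2*43)
= 107/86


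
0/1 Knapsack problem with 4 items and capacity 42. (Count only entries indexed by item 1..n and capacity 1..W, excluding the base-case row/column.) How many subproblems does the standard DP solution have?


The DP table is indexed by (item, capacity).
Rows: 4 items
Columns: 42 capacity values (1 to W)
Total subproblems = 4 * 42 = 168


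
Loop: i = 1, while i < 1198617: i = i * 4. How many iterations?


i multiplies by 4 each step:
i = 1 -> 4 -> 16 -> 64 -> 256 -> 1024 -> 4096 -> 16384 -> 65536 -> 262144 -> 1048576 -> 4194304 (stop)
Iterations = ceil(log_4(1198617)) = 11


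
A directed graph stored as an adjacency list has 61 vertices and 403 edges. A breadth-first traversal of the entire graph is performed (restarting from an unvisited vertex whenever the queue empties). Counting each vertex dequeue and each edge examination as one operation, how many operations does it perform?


A full BFS traversal dequeues each vertex once and examines each edge once.
Vertex visits: 61
Edge visits: 403
V + E = 61 + 403 = 464


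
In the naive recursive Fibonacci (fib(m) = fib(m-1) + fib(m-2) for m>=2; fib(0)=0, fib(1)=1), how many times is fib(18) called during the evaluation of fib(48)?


Let N(m) = number of times fib(m) is called while evaluating fib(48).
N(48) = 1 (the initial call).
N(47) = 1 (only fib(48) calls it).
For 1 <= m <= 46: fib(m) is called by fib(m+1) and fib(m+2), so
  N(m) = N(m+1) + N(m+2).
fib(0) is called only by fib(2), so N(0) = N(2).
Walk down from m=48:
  N(48)=1, N(47)=1, N(46)=2, N(45)=3, N(44)=5, N(43)=8, N(42)=13, N(41)=21, N(40)=34, N(39)=55, N(38)=89, N(37)=144, N(36)=233, N(35)=377, N(34)=610, N(33)=987, N(32)=1597, N(31)=2584, N(30)=4181, N(29)=6765, N(28)=10946, N(27)=17711, N(26)=28657, N(25)=46368, N(24)=75025, N(23)=121393, N(22)=196418, N(21)=317811, N(20)=514229, N(19)=832040, N(18)=1346269
N(18) = 1346269


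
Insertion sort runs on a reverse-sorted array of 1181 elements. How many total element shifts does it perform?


Sum of shifts = 1 + 2 + 3 + ... + 1180
= 1181 * 1180 / 2
= 1393580 / 2
= 696790


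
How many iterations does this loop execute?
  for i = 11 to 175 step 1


The loop variable i takes values starting at 11 and increments by 1 each iteration.
Sequence: i = 11, 12, 13, 14, 15, 16, 17, 18, 19, ...
The upper bound 175 is inclusive, so the count is floor((last - first) / step) + 1:
floor((175 - 11) / 1) + 1 = floor(164/1) + 1 = 164 + 1 = 165


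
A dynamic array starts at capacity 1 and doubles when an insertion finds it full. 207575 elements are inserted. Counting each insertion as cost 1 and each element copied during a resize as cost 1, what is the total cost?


n = 207575
Insertion costs: 207575
Resizes copy 1, 2, 4, ... up to the largest power of 2 that is <= n-1 = 207574, i.e. 131072.
Copy costs = 1 + 2 + 4 + 8 + 16 + 32 + 64 + 128 + 256 + 512 + 1024 + 2048 + 4096 + 8192 + 16384 + 32768 + 65536 + 131072 = 262143
Total = 207575 + 262143 = 469718


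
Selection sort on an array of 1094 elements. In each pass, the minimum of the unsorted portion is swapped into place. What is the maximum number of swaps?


Selection sort performs one swap per pass:
  Pass 1: find min in positions 0 to 1093, swap with position 0
  Pass 2: find min in positions 1 to 1093, swap with position 1
  Pass 3: find min in positions 2 to 1093, swap with position 2
  Pass 4: find min in positions 3 to 1093, swap with position 3
  Pass 5: find min in positions 4 to 1093, swap with position 4
  ... (1088 more passes)
Total passes (and swaps) = n - 1 = 1094 - 1 = 1093


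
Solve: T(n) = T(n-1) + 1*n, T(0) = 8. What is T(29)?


Expanding the recurrence:
T(29) = T(28) + 1*29
       = T(27) + 1*28 + 1*29
       ...
       = T(0) + 1*(1 + 2 + ... + 29)
       = 8 + 1 * 29*30/2
       = 8 + 1 * 435
       = 8 + 435 = 443


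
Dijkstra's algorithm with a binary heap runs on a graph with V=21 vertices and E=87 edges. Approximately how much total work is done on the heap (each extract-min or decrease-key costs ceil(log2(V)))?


Dijkstra with a binary heap: each vertex is extracted once, each edge may relax once.
Each heap operation costs O(log V).
V + E = 21 + 87 = 108
ceil(log2(21)) = 5 (since 2^4 = 16 < 21 <= 32 = 2^5)
Total heap work = (V+E) * ceil(log2(V)) = 108 * 5 = 540


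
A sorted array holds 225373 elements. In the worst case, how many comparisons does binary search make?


Halving sequence: 225373 -> 112686 -> 56343 -> 28171 -> 14085 -> 7042 -> 3521 -> 1760 -> 880 -> 440 -> 220 -> 110 -> 55 -> 27 -> 13 -> 6 -> 3 -> 1
Number of halvings = 17
Max comparisons = 17 + 1 = 18


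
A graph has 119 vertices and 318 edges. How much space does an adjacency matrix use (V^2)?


Adjacency matrix: V x V grid of entries
Space = V^2 = 119^2 = 119 * 119 = 14161


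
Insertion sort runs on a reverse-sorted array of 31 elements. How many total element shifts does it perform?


Sum of shifts = 1 + 2 + 3 + ... + 30
= 31 * 30 / 2
= 930 / 2
= 465


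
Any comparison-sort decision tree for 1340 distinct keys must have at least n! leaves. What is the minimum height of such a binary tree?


A binary decision tree of height h has at most 2^h leaves and needs at least n! of them, so h >= ceil(log2(n!)).
1340! is far too large to multiply out, so use Stirling's series:
  ln(n!) ~ n ln n - n + (1/2) ln(2 pi n) + 1/(12n)  (error below 1/(360 n^3), negligible here)
  ln(1340) = 7.2004249
  n ln n = 1340 * 7.2004249 = 9648.5694
  (1/2) ln(2 pi * 1340) = (1/2) ln(8419.4683) = 4.5192
  1/(12*1340) = 0.0001
  ln(1340!) ~ 9648.5694 - 1340 + 4.5192 + 0.0001 = 8313.0887
Convert to base 2: log2(1340!) = 8313.0887 / ln 2 = 8313.0887 / 0.69314718 = 11993.2519
ceil(11993.2519) = 11994


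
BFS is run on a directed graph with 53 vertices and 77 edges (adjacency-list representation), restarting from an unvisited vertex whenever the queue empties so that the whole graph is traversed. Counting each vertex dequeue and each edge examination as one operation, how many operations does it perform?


A full BFS traversal dequeues each vertex exactly once and examines each directed edge exactly once.
V = 53 (vertex processing cost)
E = 77 (edge examination cost)
Total operations proportional to V + E = 53 + 77 = 130


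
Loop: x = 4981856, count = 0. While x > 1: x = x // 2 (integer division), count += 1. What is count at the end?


The variable x halves each step:
x = 4981856 -> 2490928 -> 1245464 -> 622732 -> 311366 -> 155683 -> 77841 -> 38920 -> 19460 -> 9730 -> 4865 -> 2432 -> 1216 -> 608 -> 304 -> 152 -> 76 -> 38 -> 19 -> 9 -> 4 -> 2 -> 1
Number of halvings = floor(log2(4981856)) = 22


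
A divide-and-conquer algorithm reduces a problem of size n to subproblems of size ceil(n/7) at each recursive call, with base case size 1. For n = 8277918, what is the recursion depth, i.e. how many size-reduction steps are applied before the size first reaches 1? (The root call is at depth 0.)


Each step divides the size by 7 (rounding up); after k steps the size is ceil(n/7^k), which equals 1 exactly when 7^k >= n.
So the depth is the smallest k with 7^k >= 8277918, i.e. ceil(log_7(8277918)).
7^8 = 5764801 < 8277918 <= 40353607 = 7^9
Recursion depth = 9


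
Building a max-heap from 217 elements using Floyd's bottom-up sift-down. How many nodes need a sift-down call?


In a heap of 217 elements (0-indexed array):
  Last element index: 216
  Parent of last element: floor((216 - 1) / 2) = 107
  Internal nodes: indices 0 to 107
  Count = floor(217/2) = 108


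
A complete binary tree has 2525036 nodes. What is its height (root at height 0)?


In a complete binary tree, level k holds nodes 2^k .. 2^(k+1)-1 (1-indexed).
Height = floor(log2(n)) = floor(log2(2525036)) = 21
Check: 2^21 = 2097152 <= 2525036 < 4194304 = 2^22


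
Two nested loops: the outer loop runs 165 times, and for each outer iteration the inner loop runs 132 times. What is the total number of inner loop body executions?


Outer loop: 165 iterations
Inner loop: 132 iterations per outer iteration
Total = 165 * 132 = 21780


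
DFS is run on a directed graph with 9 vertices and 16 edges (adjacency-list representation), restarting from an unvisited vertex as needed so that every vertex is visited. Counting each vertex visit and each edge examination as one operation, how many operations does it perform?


A full DFS traversal processes each vertex exactly once (push/pop on stack).
Each directed edge is examined once.
V = 9, E = 16
V + E = 25


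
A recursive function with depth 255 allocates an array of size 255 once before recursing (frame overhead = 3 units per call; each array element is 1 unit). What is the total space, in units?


Array allocation: 255 units (allocated once)
Stack frames: 255 deep * 3 per frame = 765 units
Total = 255 + 765 = 1020


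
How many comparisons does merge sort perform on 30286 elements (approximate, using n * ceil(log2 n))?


Recursion depth: ceil(log2(30286)) = 15
Each recursion level merges n = 30286 elements
Total = 30286 * 15 = 454290


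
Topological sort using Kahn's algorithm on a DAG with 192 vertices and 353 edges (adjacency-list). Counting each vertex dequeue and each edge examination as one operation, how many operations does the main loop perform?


Kahn's algorithm:
  1. Compute in-degrees: O(V + E)
  2. Process queue: each vertex dequeued once (O(V))
     each edge examined once (O(E))
Total = V + E = 192 + 353 = 545


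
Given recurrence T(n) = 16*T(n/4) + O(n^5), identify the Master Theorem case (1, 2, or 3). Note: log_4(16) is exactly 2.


Master Theorem parameters: a=16, b=4, c=5
log_b(a) = 2
Compare b^c with a: 4^5 = 1024 > 16, so c > log_b(a).
Comparing c=5 vs log_b(a)=2:
5 > 2 => Case 3
Result: T(n) = O(n^5)
Master Theorem case = 3


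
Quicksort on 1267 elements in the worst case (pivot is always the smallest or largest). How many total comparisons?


In the worst case, each partition step picks the worst pivot:
  Partition 1: 1266 comparisons (n-1 elements to compare)
  Partition 2: 1265 comparisons
  Partition 3: 1264 comparisons
  Partition 4: 1263 comparisons
  Partition 5: 1262 comparisons
  ...
  Last partition: 0 comparisons
Total = (n-1) + (n-2) + ... + 1 + 0 = n*(n-1)/2
= 1267*1266/2 = 802011


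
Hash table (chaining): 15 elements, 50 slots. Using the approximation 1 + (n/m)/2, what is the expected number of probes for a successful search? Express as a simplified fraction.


Computing expected probes:
alpha = 15/50
= 1 + alpha/2
= 1 + 15/(2*50)
= (2*50 + 15) / (2*50)
= 115/100 = 23/20


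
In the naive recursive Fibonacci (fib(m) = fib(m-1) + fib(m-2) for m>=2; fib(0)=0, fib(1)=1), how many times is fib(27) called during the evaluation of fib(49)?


Let N(m) = number of times fib(m) is called while evaluating fib(49).
N(49) = 1 (the initial call).
N(48) = 1 (only fib(49) calls it).
For 1 <= m <= 47: fib(m) is called by fib(m+1) and fib(m+2), so
  N(m) = N(m+1) + N(m+2).
fib(0) is called only by fib(2), so N(0) = N(2).
Walk down from m=49:
  N(49)=1, N(48)=1, N(47)=2, N(46)=3, N(45)=5, N(44)=8, N(43)=13, N(42)=21, N(41)=34, N(40)=55, N(39)=89, N(38)=144, N(37)=233, N(36)=377, N(35)=610, N(34)=987, N(33)=1597, N(32)=2584, N(31)=4181, N(30)=6765, N(29)=10946, N(28)=17711, N(27)=28657
N(27) = 28657


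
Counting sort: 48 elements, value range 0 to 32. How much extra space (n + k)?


n = 48 (output array)
k = 33 (count array for 33 distinct values)
Extra space = 48 + 33 = 81


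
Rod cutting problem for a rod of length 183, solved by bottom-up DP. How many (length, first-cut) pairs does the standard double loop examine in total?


For each subproblem length i = 1..183, the inner loop considers i possible first cuts.
Total = 1 + 2 + ... + 183
= 183*(183+1)/2
= 183*184/2 = 16836


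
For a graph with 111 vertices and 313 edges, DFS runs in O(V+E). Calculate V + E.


A full DFS traversal visits each vertex once and examines each edge once.
V = 111
E = 313
Sum = 111 + 313 = 424


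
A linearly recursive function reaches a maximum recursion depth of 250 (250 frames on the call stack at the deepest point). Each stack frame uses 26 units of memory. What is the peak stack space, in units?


Maximum recursion depth = 250 frames
Memory per frame = 26 units
Total stack space = depth * frame_size
= 250 * 26 = 6500


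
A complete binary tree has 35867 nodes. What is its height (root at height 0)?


In a complete binary tree, level k holds nodes 2^k .. 2^(k+1)-1 (1-indexed).
Height = floor(log2(n)) = floor(log2(35867)) = 15
Check: 2^15 = 32768 <= 35867 < 65536 = 2^16


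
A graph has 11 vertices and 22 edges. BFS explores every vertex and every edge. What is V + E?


A full BFS traversal dequeues each vertex once and examines each edge once.
Vertex visits: 11
Edge visits: 22
V + E = 11 + 22 = 33


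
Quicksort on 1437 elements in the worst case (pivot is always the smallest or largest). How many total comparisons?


In the worst case, each partition step picks the worst pivot:
  Partition 1: 1436 comparisons (n-1 elements to compare)
  Partition 2: 1435 comparisons
  Partition 3: 1434 comparisons
  Partition 4: 1433 comparisons
  Partition 5: 1432 comparisons
  ...
  Last partition: 0 comparisons
Total = (n-1) + (n-2) + ... + 1 + 0 = n*(n-1)/2
= 1437*1436/2 = 1031766


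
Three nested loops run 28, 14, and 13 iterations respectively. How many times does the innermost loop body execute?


Loop 1 (outermost): 28 iterations
Loop 2 (middle): 14 iterations per outer
Loop 3 (innermost): 13 iterations per middle
Total = 28 * 14 * 13 = 5096


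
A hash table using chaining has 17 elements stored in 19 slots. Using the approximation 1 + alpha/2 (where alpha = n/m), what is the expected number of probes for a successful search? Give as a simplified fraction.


Load factor alpha = n/m = 17/19
Expected probes = 1 + alpha/2 = 1 + 17/(2*19)
= 1 + 17/38
= 38/38 + 17/38
= 55/38


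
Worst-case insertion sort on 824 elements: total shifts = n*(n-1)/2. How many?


Sum of shifts = 1 + 2 + 3 + ... + 823
= 824 * 823 / 2
= 678152 / 2
= 339076


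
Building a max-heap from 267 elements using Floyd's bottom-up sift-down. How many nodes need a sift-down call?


In a heap of 267 elements (0-indexed array):
  Last element index: 266
  Parent of last element: floor((266 - 1) / 2) = 132
  Internal nodes: indices 0 to 132
  Count = floor(267/2) = 133


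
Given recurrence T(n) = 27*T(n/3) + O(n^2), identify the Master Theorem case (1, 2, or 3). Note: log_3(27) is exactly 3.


Master Theorem parameters: a=27, b=3, c=2
log_b(a) = 3
Compare b^c with a: 3^2 = 9 < 27, so c < log_b(a).
Comparing c=2 vs log_b(a)=3:
2 < 3 => Case 1
Result: T(n) = O(n^(log_3 27)) = O(n^3)
Master Theorem case = 1


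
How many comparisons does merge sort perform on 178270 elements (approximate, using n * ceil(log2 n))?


Recursion depth: ceil(log2(178270)) = 18
Each recursion level merges n = 178270 elements
Total = 178270 * 18 = 3208860


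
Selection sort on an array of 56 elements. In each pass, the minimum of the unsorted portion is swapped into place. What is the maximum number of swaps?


Selection sort performs one swap per pass:
  Pass 1: find min in positions 0 to 55, swap with position 0
  Pass 2: find min in positions 1 to 55, swap with position 1
  Pass 3: find min in positions 2 to 55, swap with position 2
  Pass 4: find min in positions 3 to 55, swap with position 3
  Pass 5: find min in positions 4 to 55, swap with position 4
  ... (50 more passes)
Total passes (and swaps) = n - 1 = 56 - 1 = 55


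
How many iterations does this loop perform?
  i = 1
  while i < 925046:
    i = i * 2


The loop variable doubles each iteration:
i = 1 -> 2 -> 4 -> 8 -> 16 -> 32 -> 64 -> 128 -> 256 -> 512 -> 1024 -> 2048 -> 4096 -> 8192 -> 16384 -> 32768 -> 65536 -> 131072 -> 262144 -> 524288 -> 1048576 (stop, 1048576 >= 925046)
Number of doublings = ceil(log2(925046)) = 20


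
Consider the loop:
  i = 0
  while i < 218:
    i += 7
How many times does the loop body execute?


Starting at i = 0, each iteration adds 7.
Iterations until i >= 218:
  Iteration 1: i = 0 -> i = 7
  Iteration 2: i = 7 -> i = 14
  Iteration 3: i = 14 -> i = 21
  Iteration 4: i = 21 -> i = 28
  Iteration 5: i = 28 -> i = 35
  Iteration 6: i = 35 -> i = 42
  Iteration 7: i = 42 -> i = 49
  Iteration 8: i = 49 -> i = 56
  ... continuing ...
Total iterations = ceil(218/7) = 32


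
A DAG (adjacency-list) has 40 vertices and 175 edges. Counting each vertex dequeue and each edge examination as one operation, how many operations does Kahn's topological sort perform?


V = 40 (vertex processing)
E = 175 (edge processing)
V + E = 40 + 175 = 215


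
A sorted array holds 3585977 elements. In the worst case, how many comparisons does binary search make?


Halving sequence: 3585977 -> 1792988 -> 896494 -> 448247 -> 224123 -> 112061 -> 56030 -> 28015 -> 14007 -> 7003 -> 3501 -> 1750 -> 875 -> 437 -> 218 -> 109 -> 54 -> 27 -> 13 -> 6 -> 3 -> 1
Number of halvings = 21
Max comparisons = 21 + 1 = 22


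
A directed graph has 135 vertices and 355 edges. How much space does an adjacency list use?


Adjacency list: one list head per vertex + one entry per edge
Vertex heads: 135
Edge entries: 355
Total = 135 + 355 = 490


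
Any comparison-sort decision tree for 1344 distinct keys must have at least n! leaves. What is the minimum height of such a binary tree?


A binary decision tree of height h has at most 2^h leaves and needs at least n! of them, so h >= ceil(log2(n!)).
1344! is far too large to multiply out, so use Stirling's series:
  ln(n!) ~ n ln n - n + (1/2) ln(2 pi n) + 1/(12n)  (error below 1/(360 n^3), negligible here)
  ln(1344) = 7.2034055
  n ln n = 1344 * 7.2034055 = 9681.3770
  (1/2) ln(2 pi * 1344) = (1/2) ln(8444.6011) = 4.5206
  1/(12*1344) = 0.0001
  ln(1344!) ~ 9681.3770 - 1344 + 4.5206 + 0.0001 = 8341.8977
Convert to base 2: log2(1344!) = 8341.8977 / ln 2 = 8341.8977 / 0.69314718 = 12034.8145
ceil(12034.8145) = 12035


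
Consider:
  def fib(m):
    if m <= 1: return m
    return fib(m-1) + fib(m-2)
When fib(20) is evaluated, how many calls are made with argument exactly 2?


Let N(m) = number of times fib(m) is called while evaluating fib(20).
N(20) = 1 (the initial call).
N(19) = 1 (only fib(20) calls it).
For 1 <= m <= 18: fib(m) is called by fib(m+1) and fib(m+2), so
  N(m) = N(m+1) + N(m+2).
fib(0) is called only by fib(2), so N(0) = N(2).
Walk down from m=20:
  N(20)=1, N(19)=1, N(18)=2, N(17)=3, N(16)=5, N(15)=8, N(14)=13, N(13)=21, N(12)=34, N(11)=55, N(10)=89, N(9)=144, N(8)=233, N(7)=377, N(6)=610, N(5)=987, N(4)=1597, N(3)=2584, N(2)=4181
N(2) = 4181


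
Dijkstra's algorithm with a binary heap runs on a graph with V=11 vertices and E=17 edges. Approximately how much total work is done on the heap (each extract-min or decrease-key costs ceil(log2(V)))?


Dijkstra with a binary heap: each vertex is extracted once, each edge may relax once.
Each heap operation costs O(log V).
V + E = 11 + 17 = 28
ceil(log2(11)) = 4 (since 2^3 = 8 < 11 <= 16 = 2^4)
Total heap work = (V+E) * ceil(log2(V)) = 28 * 4 = 112


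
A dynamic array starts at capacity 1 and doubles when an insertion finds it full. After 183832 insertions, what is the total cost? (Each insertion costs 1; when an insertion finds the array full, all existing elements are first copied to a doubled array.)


Insertion cost: 183832 (one per element)
Resizes occur just before inserting elements 2, 3, 5, 9, ...
Elements copied at each resize: 1 + 2 + 4 + 8 + 16 + 32 + 64 + 128 + 256 + 512 + 1024 + 2048 + 4096 + 8192 + 16384 + 32768 + 65536 + 131072
Sum of copies = 262143 (geometric series: 2^k - 1)
Total = 183832 + 262143 = 445975


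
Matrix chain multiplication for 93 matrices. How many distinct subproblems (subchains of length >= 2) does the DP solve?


Subproblems are indexed by (i, j) where i < j.
Number of such pairs = n*(n-1)/2
= 93 * 92 / 2
= 4278


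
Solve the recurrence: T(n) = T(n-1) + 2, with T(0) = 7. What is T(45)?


Unrolling the recurrence:
T(45) = T(44) + 2
       = T(43) + 2 + 2
       = T(42) + 2*3
       ...
       = T(0) + 2*45
       = 7 + 90 = 97


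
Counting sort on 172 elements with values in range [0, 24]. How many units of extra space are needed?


Output array size: 172 (to store sorted result)
Count array size: 25 (one slot per possible value, range 0 to 24)
Total extra space = 172 + 25 = 197


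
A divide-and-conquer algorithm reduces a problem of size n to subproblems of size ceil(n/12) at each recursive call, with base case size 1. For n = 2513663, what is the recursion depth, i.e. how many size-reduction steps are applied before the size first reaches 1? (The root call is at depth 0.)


Each step divides the size by 12 (rounding up); after k steps the size is ceil(n/12^k), which equals 1 exactly when 12^k >= n.
So the depth is the smallest k with 12^k >= 2513663, i.e. ceil(log_12(2513663)).
12^5 = 248832 < 2513663 <= 2985984 = 12^6
Recursion depth = 6


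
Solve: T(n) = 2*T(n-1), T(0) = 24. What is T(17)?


Unrolling:
T(17) = 2*T(16) = 2^2*T(15) = ... = 2^17*T(0)
= 2^17 * 24
= 131072 * 24 = 3145728


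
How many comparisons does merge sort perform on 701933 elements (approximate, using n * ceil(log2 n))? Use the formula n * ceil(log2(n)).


Recursion depth: ceil(log2(701933)) = 20
Each recursion level merges n = 701933 elements
Total = 701933 * 20 = 14038660


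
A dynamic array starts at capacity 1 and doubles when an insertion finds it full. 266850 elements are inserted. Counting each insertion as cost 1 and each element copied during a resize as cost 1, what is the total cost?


n = 266850
Insertion costs: 266850
Resizes copy 1, 2, 4, ... up to the largest power of 2 that is <= n-1 = 266849, i.e. 262144.
Copy costs = 1 + 2 + 4 + 8 + 16 + 32 + 64 + 128 + 256 + 512 + 1024 + 2048 + 4096 + 8192 + 16384 + 32768 + 65536 + 131072 + 262144 = 524287
Total = 266850 + 524287 = 791137


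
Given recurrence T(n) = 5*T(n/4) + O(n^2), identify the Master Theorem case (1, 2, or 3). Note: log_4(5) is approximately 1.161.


Master Theorem parameters: a=5, b=4, c=2
log_b(a) = 1.161
Compare b^c with a: 4^2 = 16 > 5, so c > log_b(a).
Comparing c=2 vs log_b(a)=1.161:
2 > 1.161 => Case 3
Result: T(n) = O(n^2)
Master Theorem case = 3


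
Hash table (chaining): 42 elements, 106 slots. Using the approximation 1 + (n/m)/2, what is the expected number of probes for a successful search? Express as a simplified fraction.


Computing expected probes:
alpha = 42/106
= 1 + alpha/2
= 1 + 42/(2*106)
= (2*106 + 42) / (2*106)
= 254/212 = 127/106


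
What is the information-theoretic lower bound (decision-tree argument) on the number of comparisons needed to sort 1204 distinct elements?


A binary decision tree of height h has at most 2^h leaves and needs at least n! of them, so h >= ceil(log2(n!)).
1204! is far too large to multiply out, so use Stirling's series:
  ln(n!) ~ n ln n - n + (1/2) ln(2 pi n) + 1/(12n)  (error below 1/(360 n^3), negligible here)
  ln(1204) = 7.0934046
  n ln n = 1204 * 7.0934046 = 8540.4591
  (1/2) ln(2 pi * 1204) = (1/2) ln(7564.9551) = 4.4656
  1/(12*1204) = 0.0001
  ln(1204!) ~ 8540.4591 - 1204 + 4.4656 + 0.0001 = 7340.9248
Convert to base 2: log2(1204!) = 7340.9248 / ln 2 = 7340.9248 / 0.69314718 = 10590.7158
ceil(10590.7158) = 10591


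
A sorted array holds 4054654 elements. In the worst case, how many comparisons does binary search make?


Halving sequence: 4054654 -> 2027327 -> 1013663 -> 506831 -> 253415 -> 126707 -> 63353 -> 31676 -> 15838 -> 7919 -> 3959 -> 1979 -> 989 -> 494 -> 247 -> 123 -> 61 -> 30 -> 15 -> 7 -> 3 -> 1
Number of halvings = 21
Max comparisons = 21 + 1 = 22


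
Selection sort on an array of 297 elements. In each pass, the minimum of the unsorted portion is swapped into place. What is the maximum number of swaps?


Selection sort performs one swap per pass:
  Pass 1: find min in positions 0 to 296, swap with position 0
  Pass 2: find min in positions 1 to 296, swap with position 1
  Pass 3: find min in positions 2 to 296, swap with position 2
  Pass 4: find min in positions 3 to 296, swap with position 3
  Pass 5: find min in positions 4 to 296, swap with position 4
  ... (291 more passes)
Total passes (and swaps) = n - 1 = 297 - 1 = 296


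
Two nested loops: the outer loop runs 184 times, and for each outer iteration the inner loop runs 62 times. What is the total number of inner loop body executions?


Outer loop: 184 iterations
Inner loop: 62 iterations per outer iteration
Total = 184 * 62 = 11408


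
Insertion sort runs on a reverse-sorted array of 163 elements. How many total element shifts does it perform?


Sum of shifts = 1 + 2 + 3 + ... + 162
= 163 * 162 / 2
= 26406 / 2
= 13203


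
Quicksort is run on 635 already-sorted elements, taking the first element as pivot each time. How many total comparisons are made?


Sum of comparisons per partition:
634 + 633 + ... + 1 + 0
= 635 * (635 - 1) / 2
= 635 * 634 / 2
= 201295


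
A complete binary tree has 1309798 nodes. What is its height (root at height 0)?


In a complete binary tree, level k holds nodes 2^k .. 2^(k+1)-1 (1-indexed).
Height = floor(log2(n)) = floor(log2(1309798)) = 20
Check: 2^20 = 1048576 <= 1309798 < 2097152 = 2^21


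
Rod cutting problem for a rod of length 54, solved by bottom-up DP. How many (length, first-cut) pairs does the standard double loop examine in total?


For each subproblem length i = 1..54, the inner loop considers i possible first cuts.
Total = 1 + 2 + ... + 54
= 54*(54+1)/2
= 54*55/2 = 1485


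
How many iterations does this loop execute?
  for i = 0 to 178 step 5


The loop variable i takes values starting at 0 and increments by 5 each iteration.
Sequence: i = 0, 5, 10, 15, 20, 25, 30, 35, 40, ...
The upper bound 178 is inclusive, so the count is floor((last - first) / step) + 1:
floor((178 - 0) / 5) + 1 = floor(178/5) + 1 = 35 + 1 = 36


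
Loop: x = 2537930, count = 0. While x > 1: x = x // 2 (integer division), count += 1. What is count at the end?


The variable x halves each step:
x = 2537930 -> 1268965 -> 634482 -> 317241 -> 158620 -> 79310 -> 39655 -> 19827 -> 9913 -> 4956 -> 2478 -> 1239 -> 619 -> 309 -> 154 -> 77 -> 38 -> 19 -> 9 -> 4 -> 2 -> 1
Number of halvings = floor(log2(2537930)) = 21


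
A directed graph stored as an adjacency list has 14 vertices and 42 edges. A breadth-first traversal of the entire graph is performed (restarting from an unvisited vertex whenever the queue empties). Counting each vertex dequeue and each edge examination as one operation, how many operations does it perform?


A full BFS traversal dequeues each vertex once and examines each edge once.
Vertex visits: 14
Edge visits: 42
V + E = 14 + 42 = 56


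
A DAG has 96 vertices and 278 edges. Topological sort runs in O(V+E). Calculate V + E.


V = 96 (vertex processing)
E = 278 (edge processing)
V + E = 96 + 278 = 374


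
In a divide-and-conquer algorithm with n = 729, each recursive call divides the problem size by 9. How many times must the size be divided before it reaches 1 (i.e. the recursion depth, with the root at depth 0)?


Number of divisions = log_9(729)
Sizes: 729 -> 81 -> 9 -> 1 (3 divisions)
Recursion depth = 3


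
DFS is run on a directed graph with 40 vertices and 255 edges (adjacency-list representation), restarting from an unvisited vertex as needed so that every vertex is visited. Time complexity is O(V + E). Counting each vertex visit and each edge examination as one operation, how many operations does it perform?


A full DFS traversal processes each vertex exactly once (push/pop on stack).
Each directed edge is examined once.
V = 40, E = 255
V + E = 295


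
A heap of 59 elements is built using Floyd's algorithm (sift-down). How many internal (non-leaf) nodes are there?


Leaf nodes occupy roughly half the array.
Sift-down is called for each internal node, starting from the last one.
Internal nodes = floor(n/2) = floor(59/2) = 29


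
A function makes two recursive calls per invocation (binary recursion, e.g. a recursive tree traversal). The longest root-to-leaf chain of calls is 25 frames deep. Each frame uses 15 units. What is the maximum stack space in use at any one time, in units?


Binary recursion: the two calls run one after the other, so only one root-to-leaf chain of frames is on the stack at a time.
Maximum depth (longest chain) = 25 frames
Each frame = 15 units
Max stack space = 25 * 15 = 375


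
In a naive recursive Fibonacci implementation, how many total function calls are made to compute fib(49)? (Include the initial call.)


Let C(m) = total calls to evaluate fib(m). Then C(0)=C(1)=1, and
C(m) = 1 + C(m-1) + C(m-2) for m >= 2.
Build the table (each entry = 1 + previous two):
  C(0) = 1
  C(1) = 1
  C(2) = 1 + 1 + 1 = 3
  C(3) = 1 + 3 + 1 = 5
  C(4) = 1 + 5 + 3 = 9
  C(5) = 1 + 9 + 5 = 15
  C(6) = 1 + 15 + 9 = 25
  C(7) = 1 + 25 + 15 = 41
  C(8) = 1 + 41 + 25 = 67
  C(9) = 1 + 67 + 41 = 109
  C(10) = 1 + 109 + 67 = 177
  C(11) = 1 + 177 + 109 = 287
  C(12) = 1 + 287 + 177 = 465
  C(13) = 1 + 465 + 287 = 753
  C(14) = 1 + 753 + 465 = 1219
  C(15) = 1 + 1219 + 753 = 1973
  C(16) = 1 + 1973 + 1219 = 3193
  C(17) = 1 + 3193 + 1973 = 5167
  C(18) = 1 + 5167 + 3193 = 8361
  C(19) = 1 + 8361 + 5167 = 13529
  C(20) = 1 + 13529 + 8361 = 21891
  C(21) = 1 + 21891 + 13529 = 35421
  C(22) = 1 + 35421 + 21891 = 57313
  C(23) = 1 + 57313 + 35421 = 92735
  C(24) = 1 + 92735 + 57313 = 150049
  C(25) = 1 + 150049 + 92735 = 242785
  C(26) = 1 + 242785 + 150049 = 392835
  C(27) = 1 + 392835 + 242785 = 635621
  C(28) = 1 + 635621 + 392835 = 1028457
  C(29) = 1 + 1028457 + 635621 = 1664079
  C(30) = 1 + 1664079 + 1028457 = 2692537
  C(31) = 1 + 2692537 + 1664079 = 4356617
  C(32) = 1 + 4356617 + 2692537 = 7049155
  C(33) = 1 + 7049155 + 4356617 = 11405773
  C(34) = 1 + 11405773 + 7049155 = 18454929
  C(35) = 1 + 18454929 + 11405773 = 29860703
  C(36) = 1 + 29860703 + 18454929 = 48315633
  C(37) = 1 + 48315633 + 29860703 = 78176337
  C(38) = 1 + 78176337 + 48315633 = 126491971
  C(39) = 1 + 126491971 + 78176337 = 204668309
  C(40) = 1 + 204668309 + 126491971 = 331160281
  C(41) = 1 + 331160281 + 204668309 = 535828591
  C(42) = 1 + 535828591 + 331160281 = 866988873
  C(43) = 1 + 866988873 + 535828591 = 1402817465
  C(44) = 1 + 1402817465 + 866988873 = 2269806339
  C(45) = 1 + 2269806339 + 1402817465 = 3672623805
  C(46) = 1 + 3672623805 + 2269806339 = 5942430145
  C(47) = 1 + 5942430145 + 3672623805 = 9615053951
  C(48) = 1 + 9615053951 + 5942430145 = 15557484097
  C(49) = 1 + 15557484097 + 9615053951 = 25172538049
Total calls for fib(49) = 25172538049


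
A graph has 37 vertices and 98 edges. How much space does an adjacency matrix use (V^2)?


Adjacency matrix: V x V grid of entries
Space = V^2 = 37^2 = 37 * 37 = 1369


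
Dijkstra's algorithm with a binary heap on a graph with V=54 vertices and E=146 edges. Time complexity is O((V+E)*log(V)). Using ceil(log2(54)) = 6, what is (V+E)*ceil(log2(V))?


Dijkstra with a binary heap: each vertex is extracted once, each edge may relax once.
Each heap operation costs O(log V).
V + E = 54 + 146 = 200
ceil(log2(54)) = 6 (since 2^5 = 32 < 54 <= 64 = 2^6)
Total heap work = (V+E) * ceil(log2(V)) = 200 * 6 = 1200


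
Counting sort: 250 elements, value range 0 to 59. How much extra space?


n = 250 (output array)
k = 60 (count array for 60 distinct values)
Extra space = 250 + 60 = 310


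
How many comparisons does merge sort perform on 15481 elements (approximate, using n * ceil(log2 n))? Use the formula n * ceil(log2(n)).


Recursion depth: ceil(log2(15481)) = 14
Each recursion level merges n = 15481 elements
Total = 15481 * 14 = 216734


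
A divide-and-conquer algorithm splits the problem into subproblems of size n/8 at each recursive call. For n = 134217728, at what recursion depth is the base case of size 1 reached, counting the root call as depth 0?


At each depth, the problem size is divided by 8:
  Depth 0: problem size = 134217728
  Depth 1: problem size = 16777216
  Depth 2: problem size = 2097152
  Depth 3: problem size = 262144
  Depth 4: problem size = 32768
  Depth 5: problem size = 4096
  Depth 6: problem size = 512
  Depth 7: problem size = 64
  Depth 8: problem size = 8
  Depth 9: problem size = 1 (base case)
The base case is reached at depth log_8(134217728) = 9 (the tree has 10 levels counting depth 0, but the depth asked for is 9).
Recursion depth = 9


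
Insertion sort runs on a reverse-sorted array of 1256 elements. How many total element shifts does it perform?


Sum of shifts = 1 + 2 + 3 + ... + 1255
= 1256 * 1255 / 2
= 1576280 / 2
= 788140


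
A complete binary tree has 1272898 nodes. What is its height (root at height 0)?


In a complete binary tree, level k holds nodes 2^k .. 2^(k+1)-1 (1-indexed).
Height = floor(log2(n)) = floor(log2(1272898)) = 20
Check: 2^20 = 1048576 <= 1272898 < 2097152 = 2^21
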